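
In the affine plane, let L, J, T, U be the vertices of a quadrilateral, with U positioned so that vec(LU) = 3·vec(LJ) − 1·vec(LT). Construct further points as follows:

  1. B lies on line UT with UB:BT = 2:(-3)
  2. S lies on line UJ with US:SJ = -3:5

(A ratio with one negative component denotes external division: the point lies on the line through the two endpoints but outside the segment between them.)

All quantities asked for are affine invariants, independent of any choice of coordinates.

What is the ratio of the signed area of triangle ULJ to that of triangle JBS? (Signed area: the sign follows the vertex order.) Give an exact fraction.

[ULJ]:[JBS] = -1/5

Choose coordinates L = (0, 0), J = (1, 0), T = (0, 1), U = (3, -1).
1. B lies on line UT with UB:BT = 2:(-3) ⇒ B = (9, -5)
2. S lies on line UJ with US:SJ = -3:5 ⇒ S = (6, -5/2)
2·[ULJ] = -1, 2·[JBS] = 5
[ULJ]:[JBS] = -1:5 = -1/5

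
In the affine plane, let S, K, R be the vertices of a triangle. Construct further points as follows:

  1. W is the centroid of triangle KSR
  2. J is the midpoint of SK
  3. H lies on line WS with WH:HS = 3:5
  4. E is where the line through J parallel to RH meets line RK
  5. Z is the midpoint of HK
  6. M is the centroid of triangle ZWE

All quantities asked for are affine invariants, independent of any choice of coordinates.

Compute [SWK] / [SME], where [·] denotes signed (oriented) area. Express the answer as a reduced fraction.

Choose coordinates S = (0, 0), K = (1, 0), R = (0, 1).
1. W is the centroid of triangle KSR ⇒ W = (1/3, 1/3)
2. J is the midpoint of SK ⇒ J = (1/2, 0)
3. H lies on line WS with WH:HS = 3:5 ⇒ H = (5/24, 5/24)
4. E is where the line through J parallel to RH meets line RK ⇒ E = (9/28, 19/28)
5. Z is the midpoint of HK ⇒ Z = (29/48, 5/48)
6. M is the centroid of triangle ZWE ⇒ M = (47/112, 125/336)
2·[SWK] = -1/3, 2·[SME] = 37/224
[SWK]:[SME] = -1/3:37/224 = -224/111

[SWK]:[SME] = -224/111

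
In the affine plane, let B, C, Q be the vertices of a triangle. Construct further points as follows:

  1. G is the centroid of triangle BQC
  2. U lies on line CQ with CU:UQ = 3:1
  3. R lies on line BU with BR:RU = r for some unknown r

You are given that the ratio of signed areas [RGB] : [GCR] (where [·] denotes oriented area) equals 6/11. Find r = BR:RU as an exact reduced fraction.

Work in coordinates with B = (0, 0), C = (1, 0), Q = (0, 1).
1. G is the centroid of triangle BQC ⇒ G = (1/3, 1/3)
2. U lies on line CQ with CU:UQ = 3:1 ⇒ U = (1/4, 3/4)
3. With BR:RU = r, write λ = r/(r+1) so R = B + λ·(U−B); R is affine-linear in λ
Every point depending on R is an affine combination of R and λ-independent points, so each such coordinate is linear in λ; the λ² term in each signed area is a multiple of (U−B)×(U−B) = 0, so 2·[RGB] and 2·[GCR] are each linear in λ. Evaluating at λ=0 and λ=1:
  2·[RGB] = -1/6·λ,   2·[GCR] = 7/12·λ − 1/3
So [RGB]:[GCR] = (-1/6·λ) / (7/12·λ − 1/3). Setting this equal to 6/11:
  -1/6·λ = 6/11·(7/12·λ − 1/3)  ⇒  λ = 3/8
Then r = λ/(1−λ) = (3/8)/(5/8) = 3/5. Check: with r = 3/5, R = (3/32, 9/32) and [RGB]:[GCR] = 6/11 as required.

r = 3/5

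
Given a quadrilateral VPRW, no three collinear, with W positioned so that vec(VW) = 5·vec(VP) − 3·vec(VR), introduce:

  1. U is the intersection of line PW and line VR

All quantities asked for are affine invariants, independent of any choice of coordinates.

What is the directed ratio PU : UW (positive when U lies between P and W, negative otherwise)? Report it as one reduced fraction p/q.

Choose coordinates V = (0, 0), P = (1, 0), R = (0, 1), W = (5, -3).
1. U is the intersection of line PW and line VR ⇒ U = (0, 3/4)
U = P + t·(W−P) with t = -1/4, so PU:UW = t:(1−t) = -1/4:5/4

PU:UW = -1/5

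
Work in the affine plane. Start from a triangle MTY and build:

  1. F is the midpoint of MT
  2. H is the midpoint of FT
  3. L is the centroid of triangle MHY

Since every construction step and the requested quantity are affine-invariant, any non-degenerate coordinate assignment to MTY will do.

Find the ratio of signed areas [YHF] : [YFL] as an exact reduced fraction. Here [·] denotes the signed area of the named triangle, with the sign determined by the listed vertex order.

[YHF]:[YFL] = 3

Set M = (0, 0), T = (1, 0), Y = (0, 1); any affine frame gives the same invariant.
1. F is the midpoint of MT ⇒ F = (1/2, 0)
2. H is the midpoint of FT ⇒ H = (3/4, 0)
3. L is the centroid of triangle MHY ⇒ L = (1/4, 1/3)
2·[YHF] = -1/4, 2·[YFL] = -1/12
[YHF]:[YFL] = -1/4:-1/12 = 3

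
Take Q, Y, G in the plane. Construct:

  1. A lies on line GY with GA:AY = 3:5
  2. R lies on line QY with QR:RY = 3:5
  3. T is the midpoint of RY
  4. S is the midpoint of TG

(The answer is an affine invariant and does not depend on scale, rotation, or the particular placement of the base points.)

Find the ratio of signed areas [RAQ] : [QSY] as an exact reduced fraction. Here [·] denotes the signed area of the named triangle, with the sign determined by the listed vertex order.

Choose coordinates Q = (0, 0), Y = (1, 0), G = (0, 1).
1. A lies on line GY with GA:AY = 3:5 ⇒ A = (3/8, 5/8)
2. R lies on line QY with QR:RY = 3:5 ⇒ R = (3/8, 0)
3. T is the midpoint of RY ⇒ T = (11/16, 0)
4. S is the midpoint of TG ⇒ S = (11/32, 1/2)
2·[RAQ] = 15/64, 2·[QSY] = -1/2
[RAQ]:[QSY] = 15/64:-1/2 = -15/32

[RAQ]:[QSY] = -15/32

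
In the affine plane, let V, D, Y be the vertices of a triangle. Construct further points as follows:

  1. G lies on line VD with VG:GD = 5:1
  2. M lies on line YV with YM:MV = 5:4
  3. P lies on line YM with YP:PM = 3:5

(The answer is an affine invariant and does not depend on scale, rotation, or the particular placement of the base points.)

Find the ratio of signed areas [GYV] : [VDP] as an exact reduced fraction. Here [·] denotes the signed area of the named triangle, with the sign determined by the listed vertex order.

[GYV]:[VDP] = 20/19

Assign V = (0, 0), D = (1, 0), Y = (0, 1) — the answer is frame-independent, so this choice is without loss of generality.
1. G lies on line VD with VG:GD = 5:1 ⇒ G = (5/6, 0)
2. M lies on line YV with YM:MV = 5:4 ⇒ M = (0, 4/9)
3. P lies on line YM with YP:PM = 3:5 ⇒ P = (0, 19/24)
2·[GYV] = 5/6, 2·[VDP] = 19/24
[GYV]:[VDP] = 5/6:19/24 = 20/19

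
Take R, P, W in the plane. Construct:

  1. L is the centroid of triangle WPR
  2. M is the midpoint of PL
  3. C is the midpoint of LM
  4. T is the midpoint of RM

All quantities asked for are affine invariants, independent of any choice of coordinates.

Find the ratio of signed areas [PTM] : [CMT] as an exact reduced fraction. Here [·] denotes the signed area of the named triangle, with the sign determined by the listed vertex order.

Set R = (0, 0), P = (1, 0), W = (0, 1); any affine frame gives the same invariant.
1. L is the centroid of triangle WPR ⇒ L = (1/3, 1/3)
2. M is the midpoint of PL ⇒ M = (2/3, 1/6)
3. C is the midpoint of LM ⇒ C = (1/2, 1/4)
4. T is the midpoint of RM ⇒ T = (1/3, 1/12)
2·[PTM] = -1/12, 2·[CMT] = -1/24
[PTM]:[CMT] = -1/12:-1/24 = 2

[PTM]:[CMT] = 2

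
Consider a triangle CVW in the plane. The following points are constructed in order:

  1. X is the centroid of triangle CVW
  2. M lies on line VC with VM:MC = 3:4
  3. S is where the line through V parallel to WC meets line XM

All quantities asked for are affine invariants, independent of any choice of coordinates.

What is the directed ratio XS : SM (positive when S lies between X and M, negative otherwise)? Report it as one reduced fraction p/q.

Set C = (0, 0), V = (1, 0), W = (0, 1); any affine frame gives the same invariant.
1. X is the centroid of triangle CVW ⇒ X = (1/3, 1/3)
2. M lies on line VC with VM:MC = 3:4 ⇒ M = (4/7, 0)
3. S is where the line through V parallel to WC meets line XM ⇒ S = (1, -3/5)
S = X + t·(M−X) with t = 14/5, so XS:SM = t:(1−t) = 14/5:-9/5

XS:SM = -14/9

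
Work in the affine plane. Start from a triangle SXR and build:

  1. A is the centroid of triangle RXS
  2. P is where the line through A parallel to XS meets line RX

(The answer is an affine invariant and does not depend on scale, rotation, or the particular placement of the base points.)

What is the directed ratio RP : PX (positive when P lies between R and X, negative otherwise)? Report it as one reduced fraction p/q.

RP:PX = 2

Assign S = (0, 0), X = (1, 0), R = (0, 1) — the answer is frame-independent, so this choice is without loss of generality.
1. A is the centroid of triangle RXS ⇒ A = (1/3, 1/3)
2. P is where the line through A parallel to XS meets line RX ⇒ P = (2/3, 1/3)
P = R + t·(X−R) with t = 2/3, so RP:PX = t:(1−t) = 2/3:1/3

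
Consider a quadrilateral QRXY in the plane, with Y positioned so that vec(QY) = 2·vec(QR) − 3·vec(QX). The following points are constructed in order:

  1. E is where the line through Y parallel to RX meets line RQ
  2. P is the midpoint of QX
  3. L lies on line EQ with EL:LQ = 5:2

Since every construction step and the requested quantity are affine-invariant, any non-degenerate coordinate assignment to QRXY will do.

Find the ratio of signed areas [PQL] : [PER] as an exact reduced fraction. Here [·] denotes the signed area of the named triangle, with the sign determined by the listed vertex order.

Choose coordinates Q = (0, 0), R = (1, 0), X = (0, 1), Y = (2, -3).
1. E is where the line through Y parallel to RX meets line RQ ⇒ E = (-1, 0)
2. P is the midpoint of QX ⇒ P = (0, 1/2)
3. L lies on line EQ with EL:LQ = 5:2 ⇒ L = (-2/7, 0)
2·[PQL] = -1/7, 2·[PER] = 1
[PQL]:[PER] = -1/7:1 = -1/7

[PQL]:[PER] = -1/7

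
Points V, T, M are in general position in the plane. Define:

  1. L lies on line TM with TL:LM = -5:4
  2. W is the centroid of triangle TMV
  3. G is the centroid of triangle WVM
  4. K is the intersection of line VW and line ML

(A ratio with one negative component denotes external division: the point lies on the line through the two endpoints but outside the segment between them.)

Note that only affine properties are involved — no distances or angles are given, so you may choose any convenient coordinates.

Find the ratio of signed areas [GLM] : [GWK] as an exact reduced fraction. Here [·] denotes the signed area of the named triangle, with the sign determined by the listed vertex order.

Set V = (0, 0), T = (1, 0), M = (0, 1); any affine frame gives the same invariant.
1. L lies on line TM with TL:LM = -5:4 ⇒ L = (-4, 5)
2. W is the centroid of triangle TMV ⇒ W = (1/3, 1/3)
3. G is the centroid of triangle WVM ⇒ G = (1/9, 4/9)
4. K is the intersection of line VW and line ML ⇒ K = (1/2, 1/2)
2·[GLM] = -16/9, 2·[GWK] = 1/18
[GLM]:[GWK] = -16/9:1/18 = -32

[GLM]:[GWK] = -32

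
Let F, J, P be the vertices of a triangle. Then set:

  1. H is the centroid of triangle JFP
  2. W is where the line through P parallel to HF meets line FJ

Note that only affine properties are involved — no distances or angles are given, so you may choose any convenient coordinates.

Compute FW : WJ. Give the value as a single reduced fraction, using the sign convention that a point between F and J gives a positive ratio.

FW:WJ = -1/2

Set F = (0, 0), J = (1, 0), P = (0, 1); any affine frame gives the same invariant.
1. H is the centroid of triangle JFP ⇒ H = (1/3, 1/3)
2. W is where the line through P parallel to HF meets line FJ ⇒ W = (-1, 0)
W = F + t·(J−F) with t = -1, so FW:WJ = t:(1−t) = -1:2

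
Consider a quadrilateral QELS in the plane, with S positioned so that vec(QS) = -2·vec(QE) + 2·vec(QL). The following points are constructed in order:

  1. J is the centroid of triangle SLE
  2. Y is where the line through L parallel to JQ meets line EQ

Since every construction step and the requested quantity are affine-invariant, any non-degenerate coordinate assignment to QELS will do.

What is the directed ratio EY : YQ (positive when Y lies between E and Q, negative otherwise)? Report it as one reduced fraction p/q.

EY:YQ = 2

Work in coordinates with Q = (0, 0), E = (1, 0), L = (0, 1), S = (-2, 2).
1. J is the centroid of triangle SLE ⇒ J = (-1/3, 1)
2. Y is where the line through L parallel to JQ meets line EQ ⇒ Y = (1/3, 0)
Y = E + t·(Q−E) with t = 2/3, so EY:YQ = t:(1−t) = 2/3:1/3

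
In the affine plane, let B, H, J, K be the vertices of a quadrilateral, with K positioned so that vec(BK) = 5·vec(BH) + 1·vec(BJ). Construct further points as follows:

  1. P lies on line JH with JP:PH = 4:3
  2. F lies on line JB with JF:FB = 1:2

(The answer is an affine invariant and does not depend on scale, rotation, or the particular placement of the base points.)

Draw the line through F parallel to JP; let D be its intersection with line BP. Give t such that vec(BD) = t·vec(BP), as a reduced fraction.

t = 2/3

Assign B = (0, 0), H = (1, 0), J = (0, 1), K = (5, 1) — the answer is frame-independent, so this choice is without loss of generality.
1. P lies on line JH with JP:PH = 4:3 ⇒ P = (4/7, 3/7)
2. F lies on line JB with JF:FB = 1:2 ⇒ F = (0, 2/3)
through F parallel to JP: direction (4/7, -4/7); meets BP at D = (8/21, 2/7)
D = B + t·(P−B) with t = 2/3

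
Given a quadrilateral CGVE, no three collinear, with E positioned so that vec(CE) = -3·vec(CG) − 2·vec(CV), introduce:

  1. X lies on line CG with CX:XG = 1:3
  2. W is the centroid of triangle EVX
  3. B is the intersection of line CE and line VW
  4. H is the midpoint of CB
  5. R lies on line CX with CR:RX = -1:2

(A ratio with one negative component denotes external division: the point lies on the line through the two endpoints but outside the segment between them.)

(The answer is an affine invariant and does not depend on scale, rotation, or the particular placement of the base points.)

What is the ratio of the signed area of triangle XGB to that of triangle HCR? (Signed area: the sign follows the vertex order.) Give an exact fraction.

Assign C = (0, 0), G = (1, 0), V = (0, 1), E = (-3, -2) — the answer is frame-independent, so this choice is without loss of generality.
1. X lies on line CG with CX:XG = 1:3 ⇒ X = (1/4, 0)
2. W is the centroid of triangle EVX ⇒ W = (-11/12, -1/3)
3. B is the intersection of line CE and line VW ⇒ B = (-33/26, -11/13)
4. H is the midpoint of CB ⇒ H = (-33/52, -11/26)
5. R lies on line CX with CR:RX = -1:2 ⇒ R = (-1/4, 0)
2·[XGB] = -33/52, 2·[HCR] = 11/104
[XGB]:[HCR] = -33/52:11/104 = -6

[XGB]:[HCR] = -6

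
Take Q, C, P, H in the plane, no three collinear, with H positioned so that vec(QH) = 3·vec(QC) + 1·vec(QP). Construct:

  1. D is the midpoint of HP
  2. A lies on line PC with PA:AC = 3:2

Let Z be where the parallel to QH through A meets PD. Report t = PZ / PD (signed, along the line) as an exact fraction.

t = 8/5

Work in coordinates with Q = (0, 0), C = (1, 0), P = (0, 1), H = (3, 1).
1. D is the midpoint of HP ⇒ D = (3/2, 1)
2. A lies on line PC with PA:AC = 3:2 ⇒ A = (3/5, 2/5)
through A parallel to QH: direction (3, 1); meets PD at Z = (12/5, 1)
Z = P + t·(D−P) with t = 8/5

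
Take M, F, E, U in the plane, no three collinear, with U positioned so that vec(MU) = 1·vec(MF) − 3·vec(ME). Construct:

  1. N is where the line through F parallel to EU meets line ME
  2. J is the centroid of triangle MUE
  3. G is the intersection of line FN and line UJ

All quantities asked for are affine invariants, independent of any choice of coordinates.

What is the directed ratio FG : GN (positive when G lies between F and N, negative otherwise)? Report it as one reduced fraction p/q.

Assign M = (0, 0), F = (1, 0), E = (0, 1), U = (1, -3) — the answer is frame-independent, so this choice is without loss of generality.
1. N is where the line through F parallel to EU meets line ME ⇒ N = (0, 4)
2. J is the centroid of triangle MUE ⇒ J = (1/3, -2/3)
3. G is the intersection of line FN and line UJ ⇒ G = (7, -24)
G = F + t·(N−F) with t = -6, so FG:GN = t:(1−t) = -6:7

FG:GN = -6/7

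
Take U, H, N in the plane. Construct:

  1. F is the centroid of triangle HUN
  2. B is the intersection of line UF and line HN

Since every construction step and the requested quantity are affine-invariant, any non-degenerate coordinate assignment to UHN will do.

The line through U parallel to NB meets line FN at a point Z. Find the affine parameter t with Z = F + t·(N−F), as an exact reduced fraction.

t = -2

Work in coordinates with U = (0, 0), H = (1, 0), N = (0, 1).
1. F is the centroid of triangle HUN ⇒ F = (1/3, 1/3)
2. B is the intersection of line UF and line HN ⇒ B = (1/2, 1/2)
through U parallel to NB: direction (1/2, -1/2); meets FN at Z = (1, -1)
Z = F + t·(N−F) with t = -2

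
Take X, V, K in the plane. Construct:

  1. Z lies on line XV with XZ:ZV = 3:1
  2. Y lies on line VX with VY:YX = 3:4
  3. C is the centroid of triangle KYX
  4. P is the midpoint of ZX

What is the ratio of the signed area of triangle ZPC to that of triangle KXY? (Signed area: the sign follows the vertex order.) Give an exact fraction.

Assign X = (0, 0), V = (1, 0), K = (0, 1) — the answer is frame-independent, so this choice is without loss of generality.
1. Z lies on line XV with XZ:ZV = 3:1 ⇒ Z = (3/4, 0)
2. Y lies on line VX with VY:YX = 3:4 ⇒ Y = (4/7, 0)
3. C is the centroid of triangle KYX ⇒ C = (4/21, 1/3)
4. P is the midpoint of ZX ⇒ P = (3/8, 0)
2·[ZPC] = -1/8, 2·[KXY] = 4/7
[ZPC]:[KXY] = -1/8:4/7 = -7/32

[ZPC]:[KXY] = -7/32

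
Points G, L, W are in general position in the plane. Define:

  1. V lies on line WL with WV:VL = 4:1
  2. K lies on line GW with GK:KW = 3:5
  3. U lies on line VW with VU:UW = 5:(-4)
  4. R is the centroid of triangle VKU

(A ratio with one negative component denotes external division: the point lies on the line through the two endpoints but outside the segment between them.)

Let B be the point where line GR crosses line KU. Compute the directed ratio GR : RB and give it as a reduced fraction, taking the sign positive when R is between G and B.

Choose coordinates G = (0, 0), L = (1, 0), W = (0, 1).
1. V lies on line WL with WV:VL = 4:1 ⇒ V = (4/5, 1/5)
2. K lies on line GW with GK:KW = 3:5 ⇒ K = (0, 3/8)
3. U lies on line VW with VU:UW = 5:(-4) ⇒ U = (-16/5, 21/5)
4. R is the centroid of triangle VKU ⇒ R = (-4/5, 191/120)
line GR meets KU at B = (-144/305, 573/610)
R = G + t·(B−G) with t = 61/36, so GR:RB = 61/36:-25/36

GR:RB = -61/25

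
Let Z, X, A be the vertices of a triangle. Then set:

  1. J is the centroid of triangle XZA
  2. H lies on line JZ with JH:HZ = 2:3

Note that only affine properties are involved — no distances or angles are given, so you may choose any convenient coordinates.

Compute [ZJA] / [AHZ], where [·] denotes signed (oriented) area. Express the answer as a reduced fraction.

Assign Z = (0, 0), X = (1, 0), A = (0, 1) — the answer is frame-independent, so this choice is without loss of generality.
1. J is the centroid of triangle XZA ⇒ J = (1/3, 1/3)
2. H lies on line JZ with JH:HZ = 2:3 ⇒ H = (1/5, 1/5)
2·[ZJA] = 1/3, 2·[AHZ] = -1/5
[ZJA]:[AHZ] = 1/3:-1/5 = -5/3

[ZJA]:[AHZ] = -5/3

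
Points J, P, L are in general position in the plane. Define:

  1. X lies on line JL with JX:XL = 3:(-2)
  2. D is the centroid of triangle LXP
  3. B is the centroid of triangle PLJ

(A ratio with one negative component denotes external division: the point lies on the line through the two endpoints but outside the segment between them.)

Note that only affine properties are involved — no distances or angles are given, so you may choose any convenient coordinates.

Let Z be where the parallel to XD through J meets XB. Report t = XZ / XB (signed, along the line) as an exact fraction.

Choose coordinates J = (0, 0), P = (1, 0), L = (0, 1).
1. X lies on line JL with JX:XL = 3:(-2) ⇒ X = (0, 3)
2. D is the centroid of triangle LXP ⇒ D = (1/3, 4/3)
3. B is the centroid of triangle PLJ ⇒ B = (1/3, 1/3)
through J parallel to XD: direction (1/3, -5/3); meets XB at Z = (1, -5)
Z = X + t·(B−X) with t = 3

t = 3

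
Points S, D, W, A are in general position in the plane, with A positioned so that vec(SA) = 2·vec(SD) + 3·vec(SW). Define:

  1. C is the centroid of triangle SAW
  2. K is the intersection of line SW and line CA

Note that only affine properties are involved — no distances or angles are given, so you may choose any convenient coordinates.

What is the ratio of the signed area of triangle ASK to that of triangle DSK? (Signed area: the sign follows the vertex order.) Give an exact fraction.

Work in coordinates with S = (0, 0), D = (1, 0), W = (0, 1), A = (2, 3).
1. C is the centroid of triangle SAW ⇒ C = (2/3, 4/3)
2. K is the intersection of line SW and line CA ⇒ K = (0, 1/2)
2·[ASK] = -1, 2·[DSK] = -1/2
[ASK]:[DSK] = -1:-1/2 = 2

[ASK]:[DSK] = 2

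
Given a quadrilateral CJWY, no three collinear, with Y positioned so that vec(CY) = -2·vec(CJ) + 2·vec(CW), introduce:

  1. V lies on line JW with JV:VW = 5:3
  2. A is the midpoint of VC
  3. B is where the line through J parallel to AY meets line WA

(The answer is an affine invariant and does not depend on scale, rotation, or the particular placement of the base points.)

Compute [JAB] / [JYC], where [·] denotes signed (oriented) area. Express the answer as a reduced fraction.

Set C = (0, 0), J = (1, 0), W = (0, 1), Y = (-2, 2); any affine frame gives the same invariant.
1. V lies on line JW with JV:VW = 5:3 ⇒ V = (3/8, 5/8)
2. A is the midpoint of VC ⇒ A = (3/16, 5/16)
3. B is where the line through J parallel to AY meets line WA ⇒ B = (3/38, 27/38)
2·[JAB] = -11/38, 2·[JYC] = 2
[JAB]:[JYC] = -11/38:2 = -11/76

[JAB]:[JYC] = -11/76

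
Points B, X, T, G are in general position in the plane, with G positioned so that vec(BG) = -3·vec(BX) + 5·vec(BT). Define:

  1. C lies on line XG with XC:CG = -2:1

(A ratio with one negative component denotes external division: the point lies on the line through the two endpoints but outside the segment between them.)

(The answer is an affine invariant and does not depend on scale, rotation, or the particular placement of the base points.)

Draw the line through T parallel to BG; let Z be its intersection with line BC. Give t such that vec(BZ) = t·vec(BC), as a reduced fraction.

Set B = (0, 0), X = (1, 0), T = (0, 1), G = (-3, 5); any affine frame gives the same invariant.
1. C lies on line XG with XC:CG = -2:1 ⇒ C = (-7, 10)
through T parallel to BG: direction (-3, 5); meets BC at Z = (21/5, -6)
Z = B + t·(C−B) with t = -3/5

t = -3/5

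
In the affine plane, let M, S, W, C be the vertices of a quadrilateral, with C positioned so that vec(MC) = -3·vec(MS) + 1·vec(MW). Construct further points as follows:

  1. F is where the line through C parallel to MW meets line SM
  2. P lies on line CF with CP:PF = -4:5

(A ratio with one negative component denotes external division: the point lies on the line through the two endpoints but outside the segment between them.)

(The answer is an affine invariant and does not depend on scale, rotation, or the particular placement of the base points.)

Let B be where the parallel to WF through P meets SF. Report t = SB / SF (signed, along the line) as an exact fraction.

Set M = (0, 0), S = (1, 0), W = (0, 1), C = (-3, 1); any affine frame gives the same invariant.
1. F is where the line through C parallel to MW meets line SM ⇒ F = (-3, 0)
2. P lies on line CF with CP:PF = -4:5 ⇒ P = (-3, 5)
through P parallel to WF: direction (-3, -1); meets SF at B = (-18, 0)
B = S + t·(F−S) with t = 19/4

t = 19/4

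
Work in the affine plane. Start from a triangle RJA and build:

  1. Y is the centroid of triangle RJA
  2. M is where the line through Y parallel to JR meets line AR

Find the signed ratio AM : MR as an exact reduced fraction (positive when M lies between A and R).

AM:MR = 2

Work in coordinates with R = (0, 0), J = (1, 0), A = (0, 1).
1. Y is the centroid of triangle RJA ⇒ Y = (1/3, 1/3)
2. M is where the line through Y parallel to JR meets line AR ⇒ M = (0, 1/3)
M = A + t·(R−A) with t = 2/3, so AM:MR = t:(1−t) = 2/3:1/3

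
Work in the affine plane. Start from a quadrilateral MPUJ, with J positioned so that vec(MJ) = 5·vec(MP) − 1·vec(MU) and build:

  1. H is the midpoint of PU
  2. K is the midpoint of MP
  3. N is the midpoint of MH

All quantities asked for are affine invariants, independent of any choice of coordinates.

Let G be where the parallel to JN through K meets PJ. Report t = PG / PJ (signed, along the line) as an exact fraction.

Assign M = (0, 0), P = (1, 0), U = (0, 1), J = (5, -1) — the answer is frame-independent, so this choice is without loss of generality.
1. H is the midpoint of PU ⇒ H = (1/2, 1/2)
2. K is the midpoint of MP ⇒ K = (1/2, 0)
3. N is the midpoint of MH ⇒ N = (1/4, 1/4)
through K parallel to JN: direction (-19/4, 5/4); meets PJ at G = (-9, 5/2)
G = P + t·(J−P) with t = -5/2

t = -5/2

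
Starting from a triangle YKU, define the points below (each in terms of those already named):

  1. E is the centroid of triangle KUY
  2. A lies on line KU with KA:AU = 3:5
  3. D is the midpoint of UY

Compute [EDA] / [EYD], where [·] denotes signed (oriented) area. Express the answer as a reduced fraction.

Assign Y = (0, 0), K = (1, 0), U = (0, 1) — the answer is frame-independent, so this choice is without loss of generality.
1. E is the centroid of triangle KUY ⇒ E = (1/3, 1/3)
2. A lies on line KU with KA:AU = 3:5 ⇒ A = (5/8, 3/8)
3. D is the midpoint of UY ⇒ D = (0, 1/2)
2·[EDA] = -1/16, 2·[EYD] = -1/6
[EDA]:[EYD] = -1/16:-1/6 = 3/8

[EDA]:[EYD] = 3/8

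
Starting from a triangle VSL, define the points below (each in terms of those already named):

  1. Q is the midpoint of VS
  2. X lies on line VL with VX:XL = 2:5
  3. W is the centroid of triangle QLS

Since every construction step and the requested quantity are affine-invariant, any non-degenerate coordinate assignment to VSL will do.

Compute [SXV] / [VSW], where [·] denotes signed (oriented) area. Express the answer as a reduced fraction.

Choose coordinates V = (0, 0), S = (1, 0), L = (0, 1).
1. Q is the midpoint of VS ⇒ Q = (1/2, 0)
2. X lies on line VL with VX:XL = 2:5 ⇒ X = (0, 2/7)
3. W is the centroid of triangle QLS ⇒ W = (1/2, 1/3)
2·[SXV] = 2/7, 2·[VSW] = 1/3
[SXV]:[VSW] = 2/7:1/3 = 6/7

[SXV]:[VSW] = 6/7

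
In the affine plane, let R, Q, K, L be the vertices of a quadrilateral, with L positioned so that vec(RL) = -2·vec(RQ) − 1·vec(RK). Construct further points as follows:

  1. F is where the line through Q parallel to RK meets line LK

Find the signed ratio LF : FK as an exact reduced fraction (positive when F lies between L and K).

Set R = (0, 0), Q = (1, 0), K = (0, 1), L = (-2, -1); any affine frame gives the same invariant.
1. F is where the line through Q parallel to RK meets line LK ⇒ F = (1, 2)
F = L + t·(K−L) with t = 3/2, so LF:FK = t:(1−t) = 3/2:-1/2

LF:FK = -3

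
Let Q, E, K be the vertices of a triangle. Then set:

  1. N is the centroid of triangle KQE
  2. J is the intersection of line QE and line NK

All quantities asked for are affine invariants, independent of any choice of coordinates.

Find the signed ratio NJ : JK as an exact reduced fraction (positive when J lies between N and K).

Assign Q = (0, 0), E = (1, 0), K = (0, 1) — the answer is frame-independent, so this choice is without loss of generality.
1. N is the centroid of triangle KQE ⇒ N = (1/3, 1/3)
2. J is the intersection of line QE and line NK ⇒ J = (1/2, 0)
J = N + t·(K−N) with t = -1/2, so NJ:JK = t:(1−t) = -1/2:3/2

NJ:JK = -1/3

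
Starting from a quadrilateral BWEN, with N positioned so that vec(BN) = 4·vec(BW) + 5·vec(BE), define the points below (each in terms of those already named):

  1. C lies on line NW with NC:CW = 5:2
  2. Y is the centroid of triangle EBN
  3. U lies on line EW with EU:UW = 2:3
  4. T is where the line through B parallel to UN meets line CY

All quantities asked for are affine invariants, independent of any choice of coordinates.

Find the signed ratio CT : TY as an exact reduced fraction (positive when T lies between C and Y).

CT:TY = 159/70

Work in coordinates with B = (0, 0), W = (1, 0), E = (0, 1), N = (4, 5).
1. C lies on line NW with NC:CW = 5:2 ⇒ C = (13/7, 10/7)
2. Y is the centroid of triangle EBN ⇒ Y = (4/3, 2)
3. U lies on line EW with EU:UW = 2:3 ⇒ U = (2/5, 3/5)
4. T is where the line through B parallel to UN meets line CY ⇒ T = (342/229, 418/229)
T = C + t·(Y−C) with t = 159/229, so CT:TY = t:(1−t) = 159/229:70/229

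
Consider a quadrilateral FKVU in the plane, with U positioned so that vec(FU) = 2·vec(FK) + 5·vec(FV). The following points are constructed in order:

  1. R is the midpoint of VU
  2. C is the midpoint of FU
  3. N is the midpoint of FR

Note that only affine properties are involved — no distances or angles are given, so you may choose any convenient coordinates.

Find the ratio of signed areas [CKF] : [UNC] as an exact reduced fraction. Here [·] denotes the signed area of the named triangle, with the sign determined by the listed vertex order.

Set F = (0, 0), K = (1, 0), V = (0, 1), U = (2, 5); any affine frame gives the same invariant.
1. R is the midpoint of VU ⇒ R = (1, 3)
2. C is the midpoint of FU ⇒ C = (1, 5/2)
3. N is the midpoint of FR ⇒ N = (1/2, 3/2)
2·[CKF] = -5/2, 2·[UNC] = 1/4
[CKF]:[UNC] = -5/2:1/4 = -10

[CKF]:[UNC] = -10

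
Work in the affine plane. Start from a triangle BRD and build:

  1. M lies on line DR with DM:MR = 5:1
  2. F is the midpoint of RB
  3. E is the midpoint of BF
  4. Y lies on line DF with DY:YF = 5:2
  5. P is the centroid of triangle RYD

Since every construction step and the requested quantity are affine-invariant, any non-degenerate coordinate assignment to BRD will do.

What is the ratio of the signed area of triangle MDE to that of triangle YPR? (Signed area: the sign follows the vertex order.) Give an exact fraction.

[MDE]:[YPR] = -21/4

Assign B = (0, 0), R = (1, 0), D = (0, 1) — the answer is frame-independent, so this choice is without loss of generality.
1. M lies on line DR with DM:MR = 5:1 ⇒ M = (5/6, 1/6)
2. F is the midpoint of RB ⇒ F = (1/2, 0)
3. E is the midpoint of BF ⇒ E = (1/4, 0)
4. Y lies on line DF with DY:YF = 5:2 ⇒ Y = (5/14, 2/7)
5. P is the centroid of triangle RYD ⇒ P = (19/42, 3/7)
2·[MDE] = 5/8, 2·[YPR] = -5/42
[MDE]:[YPR] = 5/8:-5/42 = -21/4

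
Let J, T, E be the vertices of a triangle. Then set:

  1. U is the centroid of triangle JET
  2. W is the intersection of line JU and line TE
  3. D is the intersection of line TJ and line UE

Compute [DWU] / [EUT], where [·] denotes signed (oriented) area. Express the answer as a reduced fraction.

Work in coordinates with J = (0, 0), T = (1, 0), E = (0, 1).
1. U is the centroid of triangle JET ⇒ U = (1/3, 1/3)
2. W is the intersection of line JU and line TE ⇒ W = (1/2, 1/2)
3. D is the intersection of line TJ and line UE ⇒ D = (1/2, 0)
2·[DWU] = 1/12, 2·[EUT] = 1/3
[DWU]:[EUT] = 1/12:1/3 = 1/4

[DWU]:[EUT] = 1/4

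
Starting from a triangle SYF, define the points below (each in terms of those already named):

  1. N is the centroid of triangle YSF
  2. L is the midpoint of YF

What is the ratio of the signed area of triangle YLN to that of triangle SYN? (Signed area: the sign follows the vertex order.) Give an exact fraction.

[YLN]:[SYN] = 1/2

Choose coordinates S = (0, 0), Y = (1, 0), F = (0, 1).
1. N is the centroid of triangle YSF ⇒ N = (1/3, 1/3)
2. L is the midpoint of YF ⇒ L = (1/2, 1/2)
2·[YLN] = 1/6, 2·[SYN] = 1/3
[YLN]:[SYN] = 1/6:1/3 = 1/2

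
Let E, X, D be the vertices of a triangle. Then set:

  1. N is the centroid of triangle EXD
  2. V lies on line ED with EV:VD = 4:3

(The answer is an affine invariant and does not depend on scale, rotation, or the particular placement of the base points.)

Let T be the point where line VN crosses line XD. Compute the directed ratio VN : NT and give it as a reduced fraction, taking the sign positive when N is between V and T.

Assign E = (0, 0), X = (1, 0), D = (0, 1) — the answer is frame-independent, so this choice is without loss of generality.
1. N is the centroid of triangle EXD ⇒ N = (1/3, 1/3)
2. V lies on line ED with EV:VD = 4:3 ⇒ V = (0, 4/7)
line VN meets XD at T = (3/2, -1/2)
N = V + t·(T−V) with t = 2/9, so VN:NT = 2/9:7/9

VN:NT = 2/7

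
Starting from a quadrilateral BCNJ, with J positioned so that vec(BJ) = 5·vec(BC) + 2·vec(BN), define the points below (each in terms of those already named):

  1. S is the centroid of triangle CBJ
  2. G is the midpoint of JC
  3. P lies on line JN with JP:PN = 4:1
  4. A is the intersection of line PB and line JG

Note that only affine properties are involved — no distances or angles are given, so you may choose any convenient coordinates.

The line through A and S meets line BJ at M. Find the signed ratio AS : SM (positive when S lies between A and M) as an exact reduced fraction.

Work in coordinates with B = (0, 0), C = (1, 0), N = (0, 1), J = (5, 2).
1. S is the centroid of triangle CBJ ⇒ S = (2, 2/3)
2. G is the midpoint of JC ⇒ G = (3, 1)
3. P lies on line JN with JP:PN = 4:1 ⇒ P = (1, 6/5)
4. A is the intersection of line PB and line JG ⇒ A = (-5/7, -6/7)
line AS meets BJ at M = (65/23, 26/23)
S = A + t·(M−A) with t = 23/30, so AS:SM = 23/30:7/30

AS:SM = 23/7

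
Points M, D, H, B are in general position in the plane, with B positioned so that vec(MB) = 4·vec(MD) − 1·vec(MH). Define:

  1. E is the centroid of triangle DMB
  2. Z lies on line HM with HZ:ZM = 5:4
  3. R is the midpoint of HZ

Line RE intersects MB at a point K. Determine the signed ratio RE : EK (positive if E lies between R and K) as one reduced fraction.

RE:EK = 23/3

Set M = (0, 0), D = (1, 0), H = (0, 1), B = (4, -1); any affine frame gives the same invariant.
1. E is the centroid of triangle DMB ⇒ E = (5/3, -1/3)
2. Z lies on line HM with HZ:ZM = 5:4 ⇒ Z = (0, 4/9)
3. R is the midpoint of HZ ⇒ R = (0, 13/18)
line RE meets MB at K = (130/69, -65/138)
E = R + t·(K−R) with t = 23/26, so RE:EK = 23/26:3/26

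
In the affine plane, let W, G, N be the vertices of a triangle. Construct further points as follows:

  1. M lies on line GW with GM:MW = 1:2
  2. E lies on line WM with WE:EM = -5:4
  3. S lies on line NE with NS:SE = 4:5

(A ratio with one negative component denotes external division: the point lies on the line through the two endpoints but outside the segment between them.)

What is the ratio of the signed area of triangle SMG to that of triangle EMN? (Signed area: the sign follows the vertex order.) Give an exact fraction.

[SMG]:[EMN] = -5/72

Choose coordinates W = (0, 0), G = (1, 0), N = (0, 1).
1. M lies on line GW with GM:MW = 1:2 ⇒ M = (2/3, 0)
2. E lies on line WM with WE:EM = -5:4 ⇒ E = (10/3, 0)
3. S lies on line NE with NS:SE = 4:5 ⇒ S = (40/27, 5/9)
2·[SMG] = 5/27, 2·[EMN] = -8/3
[SMG]:[EMN] = 5/27:-8/3 = -5/72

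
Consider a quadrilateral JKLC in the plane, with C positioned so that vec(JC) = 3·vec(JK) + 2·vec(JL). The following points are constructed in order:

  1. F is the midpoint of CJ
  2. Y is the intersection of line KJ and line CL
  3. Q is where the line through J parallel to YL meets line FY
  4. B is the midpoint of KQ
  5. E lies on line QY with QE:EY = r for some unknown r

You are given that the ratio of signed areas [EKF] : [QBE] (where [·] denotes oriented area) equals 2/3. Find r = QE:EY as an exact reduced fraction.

r = 3/5

Assign J = (0, 0), K = (1, 0), L = (0, 1), C = (3, 2) — the answer is frame-independent, so this choice is without loss of generality.
1. F is the midpoint of CJ ⇒ F = (3/2, 1)
2. Y is the intersection of line KJ and line CL ⇒ Y = (-3, 0)
3. Q is where the line through J parallel to YL meets line FY ⇒ Q = (6, 2)
4. B is the midpoint of KQ ⇒ B = (7/2, 1)
5. With QE:EY = r, write λ = r/(r+1) so E = Q + λ·(Y−Q); E is affine-linear in λ
Every point depending on E is an affine combination of E and λ-independent points, so each such coordinate is linear in λ; the λ² term in each signed area is a multiple of (Y−Q)×(Y−Q) = 0, so 2·[EKF] and 2·[QBE] are each linear in λ. Evaluating at λ=0 and λ=1:
  2·[EKF] = 8·λ − 4,   2·[QBE] = -4·λ
So [EKF]:[QBE] = (8·λ − 4) / (-4·λ). Setting this equal to 2/3:
  8·λ − 4 = 2/3·(-4·λ)  ⇒  λ = 3/8
Then r = λ/(1−λ) = (3/8)/(5/8) = 3/5. Check: with r = 3/5, E = (21/8, 5/4) and [EKF]:[QBE] = 2/3 as required.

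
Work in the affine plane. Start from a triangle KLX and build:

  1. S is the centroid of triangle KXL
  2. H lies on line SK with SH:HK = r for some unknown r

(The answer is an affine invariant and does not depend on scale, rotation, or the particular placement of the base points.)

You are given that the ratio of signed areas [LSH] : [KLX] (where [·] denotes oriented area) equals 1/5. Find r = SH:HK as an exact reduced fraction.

Set K = (0, 0), L = (1, 0), X = (0, 1); any affine frame gives the same invariant.
1. S is the centroid of triangle KXL ⇒ S = (1/3, 1/3)
2. With SH:HK = r, write λ = r/(r+1) so H = S + λ·(K−S); H is affine-linear in λ
Every point depending on H is an affine combination of H and λ-independent points, so each such coordinate is linear in λ; the λ² term in each signed area is a multiple of (K−S)×(K−S) = 0, so 2·[LSH] and 2·[KLX] are each linear in λ. Evaluating at λ=0 and λ=1:
  2·[LSH] = 1/3·λ,   2·[KLX] = 1
So [LSH]:[KLX] = (1/3·λ) / (1). Setting this equal to 1/5:
  1/3·λ = 1/5·(1)  ⇒  λ = 3/5
Then r = λ/(1−λ) = (3/5)/(2/5) = 3/2. Check: with r = 3/2, H = (2/15, 2/15) and [LSH]:[KLX] = 1/5 as required.

r = 3/2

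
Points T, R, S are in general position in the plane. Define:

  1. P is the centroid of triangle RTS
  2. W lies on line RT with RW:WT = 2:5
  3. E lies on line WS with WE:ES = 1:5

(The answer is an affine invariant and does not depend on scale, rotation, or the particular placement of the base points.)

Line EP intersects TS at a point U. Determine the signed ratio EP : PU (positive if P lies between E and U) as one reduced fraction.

Choose coordinates T = (0, 0), R = (1, 0), S = (0, 1).
1. P is the centroid of triangle RTS ⇒ P = (1/3, 1/3)
2. W lies on line RT with RW:WT = 2:5 ⇒ W = (5/7, 0)
3. E lies on line WS with WE:ES = 1:5 ⇒ E = (25/42, 1/6)
line EP meets TS at U = (0, 6/11)
P = E + t·(U−E) with t = 11/25, so EP:PU = 11/25:14/25

EP:PU = 11/14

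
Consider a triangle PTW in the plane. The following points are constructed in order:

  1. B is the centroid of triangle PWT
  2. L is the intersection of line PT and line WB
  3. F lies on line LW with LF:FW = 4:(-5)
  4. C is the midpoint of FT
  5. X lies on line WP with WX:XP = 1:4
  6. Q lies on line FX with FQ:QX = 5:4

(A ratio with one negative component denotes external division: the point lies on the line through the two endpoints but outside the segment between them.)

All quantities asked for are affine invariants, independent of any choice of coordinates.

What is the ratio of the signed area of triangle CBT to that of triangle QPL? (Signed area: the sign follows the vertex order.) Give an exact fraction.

[CBT]:[QPL] = 13/8

Work in coordinates with P = (0, 0), T = (1, 0), W = (0, 1).
1. B is the centroid of triangle PWT ⇒ B = (1/3, 1/3)
2. L is the intersection of line PT and line WB ⇒ L = (1/2, 0)
3. F lies on line LW with LF:FW = 4:(-5) ⇒ F = (5/2, -4)
4. C is the midpoint of FT ⇒ C = (7/4, -2)
5. X lies on line WP with WX:XP = 1:4 ⇒ X = (0, 4/5)
6. Q lies on line FX with FQ:QX = 5:4 ⇒ Q = (10/9, -4/3)
2·[CBT] = -13/12, 2·[QPL] = -2/3
[CBT]:[QPL] = -13/12:-2/3 = 13/8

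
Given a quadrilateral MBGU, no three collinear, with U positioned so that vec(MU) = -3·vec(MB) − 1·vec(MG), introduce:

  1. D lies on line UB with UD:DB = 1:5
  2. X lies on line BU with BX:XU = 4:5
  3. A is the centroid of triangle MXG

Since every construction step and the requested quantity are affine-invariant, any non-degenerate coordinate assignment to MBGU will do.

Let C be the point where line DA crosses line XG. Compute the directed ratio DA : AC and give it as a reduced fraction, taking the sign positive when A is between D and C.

DA:AC = -17/2

Assign M = (0, 0), B = (1, 0), G = (0, 1), U = (-3, -1) — the answer is frame-independent, so this choice is without loss of generality.
1. D lies on line UB with UD:DB = 1:5 ⇒ D = (-7/3, -5/6)
2. X lies on line BU with BX:XU = 4:5 ⇒ X = (-7/9, -4/9)
3. A is the centroid of triangle MXG ⇒ A = (-7/27, 5/27)
line DA meets XG at C = (-77/153, 10/153)
A = D + t·(C−D) with t = 17/15, so DA:AC = 17/15:-2/15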